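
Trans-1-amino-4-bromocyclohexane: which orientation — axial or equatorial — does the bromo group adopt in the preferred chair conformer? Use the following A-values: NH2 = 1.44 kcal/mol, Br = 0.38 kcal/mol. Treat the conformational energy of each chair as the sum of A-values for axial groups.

C1 and C4 have opposite parity, so for the trans isomer the two substituents are e,e in one chair and a,a in the other.
Chair I (amino axial, bromo axial): E = 1.82 kcal/mol.
Chair II (amino equatorial, bromo equatorial): E = 0.00 kcal/mol.
Chair II is the more stable (lower-energy) conformer, and in that chair the bromo group is equatorial.

equatorial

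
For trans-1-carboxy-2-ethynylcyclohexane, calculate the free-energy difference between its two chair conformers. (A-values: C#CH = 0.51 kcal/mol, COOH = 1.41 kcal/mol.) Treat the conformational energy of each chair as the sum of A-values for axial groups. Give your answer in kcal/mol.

1.92 kcal/mol

C1 and C2 have opposite parity, so for the trans isomer the two substituents are e,e in one chair and a,a in the other.
Chair I (ethynyl axial, carboxyl axial): E = 1.92 kcal/mol.
Chair II (ethynyl equatorial, carboxyl equatorial): E = 0.00 kcal/mol.
ΔE = 1.92 − 0.00 = 1.92 kcal/mol; chair II is more stable.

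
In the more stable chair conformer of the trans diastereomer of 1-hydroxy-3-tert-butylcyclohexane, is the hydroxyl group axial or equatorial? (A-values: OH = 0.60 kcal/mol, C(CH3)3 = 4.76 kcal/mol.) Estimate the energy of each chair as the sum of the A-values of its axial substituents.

axial

C1 and C3 have the same parity, so for the trans isomer the two substituents are one axial and one equatorial in each chair.
Chair I (hydroxyl axial, tert-butyl equatorial): E = 0.60 kcal/mol.
Chair II (hydroxyl equatorial, tert-butyl axial): E = 4.76 kcal/mol.
Chair I is the more stable (lower-energy) conformer, and in that chair the hydroxyl group is axial.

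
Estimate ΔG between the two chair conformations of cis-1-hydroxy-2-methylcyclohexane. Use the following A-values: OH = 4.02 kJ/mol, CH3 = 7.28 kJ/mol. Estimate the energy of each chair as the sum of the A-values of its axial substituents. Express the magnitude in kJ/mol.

C1 and C2 have opposite parity, so for the cis isomer the two substituents are one axial and one equatorial in each chair.
Chair I (hydroxyl axial, methyl equatorial): E = 4.02 kJ/mol.
Chair II (hydroxyl equatorial, methyl axial): E = 7.28 kJ/mol.
ΔE = 7.28 − 4.02 = 3.26 kJ/mol; chair I is more stable.

3.26 kJ/mol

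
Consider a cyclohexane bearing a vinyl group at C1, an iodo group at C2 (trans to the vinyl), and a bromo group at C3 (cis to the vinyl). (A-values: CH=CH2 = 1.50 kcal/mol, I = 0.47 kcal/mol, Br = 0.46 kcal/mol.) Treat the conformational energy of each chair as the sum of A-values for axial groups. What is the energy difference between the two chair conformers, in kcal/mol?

Chair I (vinyl axial, iodo axial, bromo axial): E = 2.43 kcal/mol.
Chair II (vinyl equatorial, iodo equatorial, bromo equatorial): E = 0.00 kcal/mol.
ΔE = 2.43 − 0.00 = 2.43 kcal/mol; chair II is more stable.

2.43 kcal/mol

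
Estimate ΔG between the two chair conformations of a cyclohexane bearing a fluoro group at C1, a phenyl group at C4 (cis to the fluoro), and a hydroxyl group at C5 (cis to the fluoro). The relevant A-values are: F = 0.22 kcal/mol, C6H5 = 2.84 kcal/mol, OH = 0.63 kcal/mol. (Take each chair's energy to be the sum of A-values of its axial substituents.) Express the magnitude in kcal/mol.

1.99 kcal/mol

Chair I (fluoro axial, phenyl equatorial, hydroxyl axial): E = 0.85 kcal/mol.
Chair II (fluoro equatorial, phenyl axial, hydroxyl equatorial): E = 2.84 kcal/mol.
ΔE = 2.84 − 0.85 = 1.99 kcal/mol; chair I is more stable.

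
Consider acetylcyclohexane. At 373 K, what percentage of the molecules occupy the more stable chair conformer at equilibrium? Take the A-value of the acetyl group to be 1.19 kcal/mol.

One chair has the acetyl group axial (E = 1.19 kcal/mol) and the other has it equatorial (E = 0).
ΔG = 1.19 kcal/mol between the two chairs.
K = exp(ΔG/RT) with R = 1.987×10⁻³ kcal mol⁻¹ K⁻¹ and T = 373 K gives K ≈ 4.98.
Fraction in the lower-energy chair = K/(K+1) = 83.3%.

83.3%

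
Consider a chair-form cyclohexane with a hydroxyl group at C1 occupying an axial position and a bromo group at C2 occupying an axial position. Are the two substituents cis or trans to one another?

trans

C1 and C2 have opposite parity, so their axial bonds point in opposite directions.
With opposite-parity carbons, two substituents on the same face are one axial and one equatorial; opposite faces give both axial or both equatorial.
Here the groups are axial/axial → opposite face → trans.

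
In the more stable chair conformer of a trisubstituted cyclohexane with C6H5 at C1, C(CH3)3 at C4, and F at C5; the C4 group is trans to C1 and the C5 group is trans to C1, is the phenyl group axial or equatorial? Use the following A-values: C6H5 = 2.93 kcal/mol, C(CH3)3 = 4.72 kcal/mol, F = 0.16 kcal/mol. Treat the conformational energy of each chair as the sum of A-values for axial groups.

Chair I (phenyl axial, tert-butyl axial, fluoro equatorial): E = 7.65 kcal/mol.
Chair II (phenyl equatorial, tert-butyl equatorial, fluoro axial): E = 0.16 kcal/mol.
Chair II is the more stable (lower-energy) conformer, and in that chair the phenyl group is equatorial.

equatorial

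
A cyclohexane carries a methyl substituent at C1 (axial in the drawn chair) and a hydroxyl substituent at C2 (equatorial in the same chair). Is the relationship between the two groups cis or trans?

cis

C1 and C2 have opposite parity, so their axial bonds point in opposite directions.
With opposite-parity carbons, two substituents on the same face are one axial and one equatorial; opposite faces give both axial or both equatorial.
Here the groups are axial/equatorial → same face → cis.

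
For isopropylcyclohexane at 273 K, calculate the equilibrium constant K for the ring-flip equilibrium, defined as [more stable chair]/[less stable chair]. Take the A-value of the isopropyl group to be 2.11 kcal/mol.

K ≈ 48.9

One chair has the isopropyl group axial (E = 2.11 kcal/mol) and the other has it equatorial (E = 0).
ΔG = 2.11 kcal/mol between the two chairs.
K = exp(ΔG/RT) with R = 1.987×10⁻³ kcal mol⁻¹ K⁻¹ and T = 273 K gives K ≈ 48.9.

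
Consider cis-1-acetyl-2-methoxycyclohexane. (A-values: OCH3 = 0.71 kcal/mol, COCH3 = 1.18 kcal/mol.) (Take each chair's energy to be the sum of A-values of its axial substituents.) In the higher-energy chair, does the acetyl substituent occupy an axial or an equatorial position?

C1 and C2 have opposite parity, so for the cis isomer the two substituents are one axial and one equatorial in each chair.
Chair I (methoxy axial, acetyl equatorial): E = 0.71 kcal/mol.
Chair II (methoxy equatorial, acetyl axial): E = 1.18 kcal/mol.
Chair II is the less stable (higher-energy) conformer, and in that chair the acetyl group is axial.

axial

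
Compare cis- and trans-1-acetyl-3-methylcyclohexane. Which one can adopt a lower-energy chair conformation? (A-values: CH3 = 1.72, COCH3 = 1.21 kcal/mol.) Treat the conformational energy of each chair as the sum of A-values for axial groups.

cis

At 1,3 positions (parity same): cis → (e,e or a,a); trans → (a,e or e,a).
Best chair for cis: E = 0.00 kcal/mol; best chair for trans: E = 1.21 kcal/mol.
The cis isomer is lower by 1.21 kcal/mol.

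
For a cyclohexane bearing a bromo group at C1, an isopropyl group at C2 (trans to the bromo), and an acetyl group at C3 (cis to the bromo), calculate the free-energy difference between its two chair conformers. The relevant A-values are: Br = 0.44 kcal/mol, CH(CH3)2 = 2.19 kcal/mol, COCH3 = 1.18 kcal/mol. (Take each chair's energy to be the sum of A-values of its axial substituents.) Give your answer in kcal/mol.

3.81 kcal/mol

Chair I (bromo axial, isopropyl axial, acetyl axial): E = 3.81 kcal/mol.
Chair II (bromo equatorial, isopropyl equatorial, acetyl equatorial): E = 0.00 kcal/mol.
ΔE = 3.81 − 0.00 = 3.81 kcal/mol; chair II is more stable.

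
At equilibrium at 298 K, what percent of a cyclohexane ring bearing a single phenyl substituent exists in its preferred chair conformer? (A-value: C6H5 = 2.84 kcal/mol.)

99.2%

One chair has the phenyl group axial (E = 2.84 kcal/mol) and the other has it equatorial (E = 0).
ΔG = 2.84 kcal/mol between the two chairs.
K = exp(ΔG/RT) with R = 1.987×10⁻³ kcal mol⁻¹ K⁻¹ and T = 298 K gives K ≈ 121.
Fraction in the lower-energy chair = K/(K+1) = 99.2%.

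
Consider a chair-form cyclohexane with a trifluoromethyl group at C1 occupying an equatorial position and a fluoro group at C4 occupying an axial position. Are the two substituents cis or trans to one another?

cis

C1 and C4 have opposite parity, so their axial bonds point in opposite directions.
With opposite-parity carbons, two substituents on the same face are one axial and one equatorial; opposite faces give both axial or both equatorial.
Here the groups are equatorial/axial → same face → cis.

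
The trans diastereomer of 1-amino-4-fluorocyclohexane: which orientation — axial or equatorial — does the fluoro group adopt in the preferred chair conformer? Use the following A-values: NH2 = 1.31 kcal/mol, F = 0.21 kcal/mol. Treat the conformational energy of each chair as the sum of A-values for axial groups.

equatorial

C1 and C4 have opposite parity, so for the trans isomer the two substituents are e,e in one chair and a,a in the other.
Chair I (amino axial, fluoro axial): E = 1.52 kcal/mol.
Chair II (amino equatorial, fluoro equatorial): E = 0.00 kcal/mol.
Chair II is the more stable (lower-energy) conformer, and in that chair the fluoro group is equatorial.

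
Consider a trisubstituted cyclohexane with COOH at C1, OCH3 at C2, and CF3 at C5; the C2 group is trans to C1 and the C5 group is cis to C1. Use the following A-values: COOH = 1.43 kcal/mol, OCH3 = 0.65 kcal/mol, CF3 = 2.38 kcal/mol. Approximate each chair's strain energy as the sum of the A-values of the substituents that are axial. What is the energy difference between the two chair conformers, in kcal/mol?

4.46 kcal/mol

Chair I (carboxyl axial, methoxy axial, trifluoromethyl axial): E = 4.46 kcal/mol.
Chair II (carboxyl equatorial, methoxy equatorial, trifluoromethyl equatorial): E = 0.00 kcal/mol.
ΔE = 4.46 − 0.00 = 4.46 kcal/mol; chair II is more stable.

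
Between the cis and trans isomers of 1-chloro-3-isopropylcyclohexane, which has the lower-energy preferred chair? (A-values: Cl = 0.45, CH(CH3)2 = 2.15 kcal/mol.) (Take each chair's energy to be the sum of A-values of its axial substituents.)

At 1,3 positions (parity same): cis → (e,e or a,a); trans → (a,e or e,a).
Best chair for cis: E = 0.00 kcal/mol; best chair for trans: E = 0.45 kcal/mol.
The cis isomer is lower by 0.45 kcal/mol.

cis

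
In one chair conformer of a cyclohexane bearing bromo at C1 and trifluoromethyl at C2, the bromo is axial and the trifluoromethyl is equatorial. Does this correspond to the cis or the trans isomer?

cis

C1 and C2 have opposite parity, so their axial bonds point in opposite directions.
With opposite-parity carbons, two substituents on the same face are one axial and one equatorial; opposite faces give both axial or both equatorial.
Here the groups are axial/equatorial → same face → cis.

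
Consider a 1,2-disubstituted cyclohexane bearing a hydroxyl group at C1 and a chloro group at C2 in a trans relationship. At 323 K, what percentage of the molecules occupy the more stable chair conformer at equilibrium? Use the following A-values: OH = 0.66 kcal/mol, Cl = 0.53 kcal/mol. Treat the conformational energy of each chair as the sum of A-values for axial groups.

C1 and C2 have opposite parity, so for the trans isomer the two substituents are e,e in one chair and a,a in the other.
Chair I (hydroxyl axial, chloro axial): E = 1.19 kcal/mol; chair II (hydroxyl equatorial, chloro equatorial): E = 0.00 kcal/mol.
ΔG = 1.19 kcal/mol between the two chairs.
K = exp(ΔG/RT) with R = 1.987×10⁻³ kcal mol⁻¹ K⁻¹ and T = 323 K gives K ≈ 6.39.
Fraction in the lower-energy chair = K/(K+1) = 86.5%.

86.5%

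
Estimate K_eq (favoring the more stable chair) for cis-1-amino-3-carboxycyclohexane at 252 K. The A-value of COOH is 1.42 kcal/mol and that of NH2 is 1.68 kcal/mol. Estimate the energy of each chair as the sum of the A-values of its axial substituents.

K ≈ 488

C1 and C3 have the same parity, so for the cis isomer the two substituents are e,e in one chair and a,a in the other.
Chair I (carboxyl axial, amino axial): E = 3.10 kcal/mol; chair II (carboxyl equatorial, amino equatorial): E = 0.00 kcal/mol.
ΔG = 3.10 kcal/mol between the two chairs.
K = exp(ΔG/RT) with R = 1.987×10⁻³ kcal mol⁻¹ K⁻¹ and T = 252 K gives K ≈ 488.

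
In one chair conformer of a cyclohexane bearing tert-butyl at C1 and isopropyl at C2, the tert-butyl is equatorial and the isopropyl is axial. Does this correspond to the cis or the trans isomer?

cis

C1 and C2 have opposite parity, so their axial bonds point in opposite directions.
With opposite-parity carbons, two substituents on the same face are one axial and one equatorial; opposite faces give both axial or both equatorial.
Here the groups are equatorial/axial → same face → cis.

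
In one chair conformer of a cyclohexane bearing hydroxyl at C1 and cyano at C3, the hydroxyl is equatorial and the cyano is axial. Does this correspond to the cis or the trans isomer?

trans

C1 and C3 have the same parity, so their axial bonds point in the same direction.
With same-parity carbons, two substituents on the same face are both axial or both equatorial; opposite faces give one of each.
Here the groups are equatorial/axial → opposite face → trans.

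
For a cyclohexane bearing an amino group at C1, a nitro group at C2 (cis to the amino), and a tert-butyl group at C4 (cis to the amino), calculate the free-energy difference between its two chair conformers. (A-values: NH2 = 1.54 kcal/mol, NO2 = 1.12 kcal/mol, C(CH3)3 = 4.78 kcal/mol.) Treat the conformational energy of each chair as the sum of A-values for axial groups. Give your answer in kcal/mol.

Chair I (amino axial, nitro equatorial, tert-butyl equatorial): E = 1.54 kcal/mol.
Chair II (amino equatorial, nitro axial, tert-butyl axial): E = 5.90 kcal/mol.
ΔE = 5.90 − 1.54 = 4.36 kcal/mol; chair I is more stable.

4.36 kcal/mol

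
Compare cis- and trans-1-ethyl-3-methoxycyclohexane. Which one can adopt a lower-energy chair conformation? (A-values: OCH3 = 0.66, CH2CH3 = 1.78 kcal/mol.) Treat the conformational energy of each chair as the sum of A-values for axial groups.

cis

At 1,3 positions (parity same): cis → (e,e or a,a); trans → (a,e or e,a).
Best chair for cis: E = 0.00 kcal/mol; best chair for trans: E = 0.66 kcal/mol.
The cis isomer is lower by 0.66 kcal/mol.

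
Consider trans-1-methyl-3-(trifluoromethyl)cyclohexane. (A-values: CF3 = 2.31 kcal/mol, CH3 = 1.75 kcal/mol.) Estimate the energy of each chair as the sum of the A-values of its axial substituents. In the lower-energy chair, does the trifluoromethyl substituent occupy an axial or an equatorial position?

equatorial

C1 and C3 have the same parity, so for the trans isomer the two substituents are one axial and one equatorial in each chair.
Chair I (trifluoromethyl axial, methyl equatorial): E = 2.31 kcal/mol.
Chair II (trifluoromethyl equatorial, methyl axial): E = 1.75 kcal/mol.
Chair II is the more stable (lower-energy) conformer, and in that chair the trifluoromethyl group is equatorial.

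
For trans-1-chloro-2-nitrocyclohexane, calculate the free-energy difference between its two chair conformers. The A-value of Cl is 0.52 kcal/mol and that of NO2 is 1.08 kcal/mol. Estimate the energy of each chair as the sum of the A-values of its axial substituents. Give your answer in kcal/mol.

1.60 kcal/mol

C1 and C2 have opposite parity, so for the trans isomer the two substituents are e,e in one chair and a,a in the other.
Chair I (chloro axial, nitro axial): E = 1.60 kcal/mol.
Chair II (chloro equatorial, nitro equatorial): E = 0.00 kcal/mol.
ΔE = 1.60 − 0.00 = 1.60 kcal/mol; chair II is more stable.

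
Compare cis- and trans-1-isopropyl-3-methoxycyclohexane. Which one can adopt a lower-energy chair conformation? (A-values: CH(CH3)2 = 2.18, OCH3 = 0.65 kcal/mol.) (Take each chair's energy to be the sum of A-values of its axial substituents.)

At 1,3 positions (parity same): cis → (e,e or a,a); trans → (a,e or e,a).
Best chair for cis: E = 0.00 kcal/mol; best chair for trans: E = 0.65 kcal/mol.
The cis isomer is lower by 0.65 kcal/mol.

cis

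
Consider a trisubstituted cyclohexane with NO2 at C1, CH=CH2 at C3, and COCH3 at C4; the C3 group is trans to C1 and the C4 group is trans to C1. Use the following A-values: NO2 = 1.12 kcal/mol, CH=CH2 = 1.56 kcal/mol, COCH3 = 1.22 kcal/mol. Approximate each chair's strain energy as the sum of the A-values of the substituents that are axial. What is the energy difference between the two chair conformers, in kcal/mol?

Chair I (nitro axial, vinyl equatorial, acetyl axial): E = 2.34 kcal/mol.
Chair II (nitro equatorial, vinyl axial, acetyl equatorial): E = 1.56 kcal/mol.
ΔE = 2.34 − 1.56 = 0.78 kcal/mol; chair II is more stable.

0.78 kcal/mol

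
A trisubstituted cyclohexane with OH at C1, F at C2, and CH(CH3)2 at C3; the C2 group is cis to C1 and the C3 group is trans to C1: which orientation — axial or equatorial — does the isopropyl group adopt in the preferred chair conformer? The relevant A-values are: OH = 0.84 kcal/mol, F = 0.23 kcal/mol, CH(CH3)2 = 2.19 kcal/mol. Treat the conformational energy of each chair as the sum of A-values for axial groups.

equatorial

Chair I (hydroxyl axial, fluoro equatorial, isopropyl equatorial): E = 0.84 kcal/mol.
Chair II (hydroxyl equatorial, fluoro axial, isopropyl axial): E = 2.42 kcal/mol.
Chair I is the more stable (lower-energy) conformer, and in that chair the isopropyl group is equatorial.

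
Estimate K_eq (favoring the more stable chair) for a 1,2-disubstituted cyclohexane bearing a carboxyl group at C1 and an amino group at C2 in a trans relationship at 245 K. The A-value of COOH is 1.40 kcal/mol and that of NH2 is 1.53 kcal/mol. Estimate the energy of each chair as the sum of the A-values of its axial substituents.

K ≈ 411

C1 and C2 have opposite parity, so for the trans isomer the two substituents are e,e in one chair and a,a in the other.
Chair I (carboxyl axial, amino axial): E = 2.93 kcal/mol; chair II (carboxyl equatorial, amino equatorial): E = 0.00 kcal/mol.
ΔG = 2.93 kcal/mol between the two chairs.
K = exp(ΔG/RT) with R = 1.987×10⁻³ kcal mol⁻¹ K⁻¹ and T = 245 K gives K ≈ 411.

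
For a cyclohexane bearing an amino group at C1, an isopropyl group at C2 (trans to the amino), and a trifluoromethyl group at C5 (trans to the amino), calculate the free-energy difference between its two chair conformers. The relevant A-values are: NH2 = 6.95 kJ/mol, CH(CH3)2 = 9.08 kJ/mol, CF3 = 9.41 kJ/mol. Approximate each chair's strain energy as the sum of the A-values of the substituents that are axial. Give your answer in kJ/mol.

Chair I (amino axial, isopropyl axial, trifluoromethyl equatorial): E = 16.03 kJ/mol.
Chair II (amino equatorial, isopropyl equatorial, trifluoromethyl axial): E = 9.41 kJ/mol.
ΔE = 16.03 − 9.41 = 6.62 kJ/mol; chair II is more stable.

6.62 kJ/mol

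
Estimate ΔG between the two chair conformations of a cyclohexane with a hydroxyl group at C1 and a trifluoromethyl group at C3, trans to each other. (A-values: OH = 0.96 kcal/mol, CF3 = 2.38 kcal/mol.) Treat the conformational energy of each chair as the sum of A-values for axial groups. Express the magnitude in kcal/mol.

C1 and C3 have the same parity, so for the trans isomer the two substituents are one axial and one equatorial in each chair.
Chair I (hydroxyl axial, trifluoromethyl equatorial): E = 0.96 kcal/mol.
Chair II (hydroxyl equatorial, trifluoromethyl axial): E = 2.38 kcal/mol.
ΔE = 2.38 − 0.96 = 1.42 kcal/mol; chair I is more stable.

1.42 kcal/mol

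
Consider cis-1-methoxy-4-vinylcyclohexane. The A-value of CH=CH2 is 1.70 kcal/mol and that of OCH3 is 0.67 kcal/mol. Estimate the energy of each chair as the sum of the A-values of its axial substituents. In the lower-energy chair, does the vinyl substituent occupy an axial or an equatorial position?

C1 and C4 have opposite parity, so for the cis isomer the two substituents are one axial and one equatorial in each chair.
Chair I (vinyl axial, methoxy equatorial): E = 1.70 kcal/mol.
Chair II (vinyl equatorial, methoxy axial): E = 0.67 kcal/mol.
Chair II is the more stable (lower-energy) conformer, and in that chair the vinyl group is equatorial.

equatorial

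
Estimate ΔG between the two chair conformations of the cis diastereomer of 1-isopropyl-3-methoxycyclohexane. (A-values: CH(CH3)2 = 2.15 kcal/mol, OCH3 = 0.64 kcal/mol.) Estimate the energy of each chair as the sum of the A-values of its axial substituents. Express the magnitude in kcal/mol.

C1 and C3 have the same parity, so for the cis isomer the two substituents are e,e in one chair and a,a in the other.
Chair I (isopropyl axial, methoxy axial): E = 2.79 kcal/mol.
Chair II (isopropyl equatorial, methoxy equatorial): E = 0.00 kcal/mol.
ΔE = 2.79 − 0.00 = 2.79 kcal/mol; chair II is more stable.

2.79 kcal/mol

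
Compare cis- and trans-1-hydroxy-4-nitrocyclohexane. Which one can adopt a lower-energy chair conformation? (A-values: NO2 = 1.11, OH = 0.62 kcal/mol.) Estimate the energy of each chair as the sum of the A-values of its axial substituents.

trans

At 1,4 positions (parity opposite): cis → (a,e or e,a); trans → (e,e or a,a).
Best chair for cis: E = 0.62 kcal/mol; best chair for trans: E = 0.00 kcal/mol.
The trans isomer is lower by 0.62 kcal/mol.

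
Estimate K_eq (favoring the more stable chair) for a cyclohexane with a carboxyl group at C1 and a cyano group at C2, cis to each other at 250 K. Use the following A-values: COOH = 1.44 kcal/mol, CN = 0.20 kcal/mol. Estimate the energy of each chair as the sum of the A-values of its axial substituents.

C1 and C2 have opposite parity, so for the cis isomer the two substituents are one axial and one equatorial in each chair.
Chair I (carboxyl axial, cyano equatorial): E = 1.44 kcal/mol; chair II (carboxyl equatorial, cyano axial): E = 0.20 kcal/mol.
ΔG = 1.24 kcal/mol between the two chairs.
K = exp(ΔG/RT) with R = 1.987×10⁻³ kcal mol⁻¹ K⁻¹ and T = 250 K gives K ≈ 12.1.

K ≈ 12.1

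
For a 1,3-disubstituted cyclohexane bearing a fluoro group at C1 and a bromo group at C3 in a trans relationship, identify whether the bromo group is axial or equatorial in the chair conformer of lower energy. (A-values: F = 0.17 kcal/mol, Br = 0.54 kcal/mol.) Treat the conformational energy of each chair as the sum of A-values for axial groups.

equatorial

C1 and C3 have the same parity, so for the trans isomer the two substituents are one axial and one equatorial in each chair.
Chair I (fluoro axial, bromo equatorial): E = 0.17 kcal/mol.
Chair II (fluoro equatorial, bromo axial): E = 0.54 kcal/mol.
Chair I is the more stable (lower-energy) conformer, and in that chair the bromo group is equatorial.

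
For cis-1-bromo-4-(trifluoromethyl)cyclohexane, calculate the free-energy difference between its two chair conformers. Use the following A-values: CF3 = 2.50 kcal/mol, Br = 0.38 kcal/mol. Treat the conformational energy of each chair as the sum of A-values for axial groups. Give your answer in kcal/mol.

C1 and C4 have opposite parity, so for the cis isomer the two substituents are one axial and one equatorial in each chair.
Chair I (trifluoromethyl axial, bromo equatorial): E = 2.50 kcal/mol.
Chair II (trifluoromethyl equatorial, bromo axial): E = 0.38 kcal/mol.
ΔE = 2.50 − 0.38 = 2.12 kcal/mol; chair II is more stable.

2.12 kcal/mol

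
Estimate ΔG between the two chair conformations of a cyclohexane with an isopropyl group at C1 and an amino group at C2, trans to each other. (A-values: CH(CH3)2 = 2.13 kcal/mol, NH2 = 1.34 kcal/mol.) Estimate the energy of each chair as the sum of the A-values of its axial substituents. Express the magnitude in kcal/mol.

3.47 kcal/mol

C1 and C2 have opposite parity, so for the trans isomer the two substituents are e,e in one chair and a,a in the other.
Chair I (isopropyl axial, amino axial): E = 3.47 kcal/mol.
Chair II (isopropyl equatorial, amino equatorial): E = 0.00 kcal/mol.
ΔE = 3.47 − 0.00 = 3.47 kcal/mol; chair II is more stable.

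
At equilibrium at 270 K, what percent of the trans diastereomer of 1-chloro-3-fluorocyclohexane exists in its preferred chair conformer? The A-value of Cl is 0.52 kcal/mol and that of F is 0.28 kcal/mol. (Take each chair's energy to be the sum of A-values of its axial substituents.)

C1 and C3 have the same parity, so for the trans isomer the two substituents are one axial and one equatorial in each chair.
Chair I (chloro axial, fluoro equatorial): E = 0.52 kcal/mol; chair II (chloro equatorial, fluoro axial): E = 0.28 kcal/mol.
ΔG = 0.24 kcal/mol between the two chairs.
K = exp(ΔG/RT) with R = 1.987×10⁻³ kcal mol⁻¹ K⁻¹ and T = 270 K gives K ≈ 1.56.
Fraction in the lower-energy chair = K/(K+1) = 61.0%.

61.0%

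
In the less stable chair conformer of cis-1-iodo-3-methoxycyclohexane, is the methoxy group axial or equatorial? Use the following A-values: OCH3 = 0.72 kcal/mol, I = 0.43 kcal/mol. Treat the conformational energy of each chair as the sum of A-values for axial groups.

axial

C1 and C3 have the same parity, so for the cis isomer the two substituents are e,e in one chair and a,a in the other.
Chair I (methoxy axial, iodo axial): E = 1.15 kcal/mol.
Chair II (methoxy equatorial, iodo equatorial): E = 0.00 kcal/mol.
Chair I is the less stable (higher-energy) conformer, and in that chair the methoxy group is axial.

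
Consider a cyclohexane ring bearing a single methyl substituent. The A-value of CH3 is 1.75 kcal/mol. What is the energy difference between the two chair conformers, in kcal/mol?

A monosubstituted cyclohexane has one chair with the methyl group axial (E = A = 1.75 kcal/mol) and one with it equatorial (E = 0).
ΔE = 1.75 − 0 = 1.75 kcal/mol.

1.75 kcal/mol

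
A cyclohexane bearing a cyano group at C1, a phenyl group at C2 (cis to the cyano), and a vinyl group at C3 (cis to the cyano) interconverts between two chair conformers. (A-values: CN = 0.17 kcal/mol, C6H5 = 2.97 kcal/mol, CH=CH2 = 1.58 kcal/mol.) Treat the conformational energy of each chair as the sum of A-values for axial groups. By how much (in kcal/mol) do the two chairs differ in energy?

1.22 kcal/mol

Chair I (cyano axial, phenyl equatorial, vinyl axial): E = 1.75 kcal/mol.
Chair II (cyano equatorial, phenyl axial, vinyl equatorial): E = 2.97 kcal/mol.
ΔE = 2.97 − 1.75 = 1.22 kcal/mol; chair I is more stable.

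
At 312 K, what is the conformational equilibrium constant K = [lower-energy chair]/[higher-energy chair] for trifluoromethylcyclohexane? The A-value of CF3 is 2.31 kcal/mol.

One chair has the trifluoromethyl group axial (E = 2.31 kcal/mol) and the other has it equatorial (E = 0).
ΔG = 2.31 kcal/mol between the two chairs.
K = exp(ΔG/RT) with R = 1.987×10⁻³ kcal mol⁻¹ K⁻¹ and T = 312 K gives K ≈ 41.5.

K ≈ 41.5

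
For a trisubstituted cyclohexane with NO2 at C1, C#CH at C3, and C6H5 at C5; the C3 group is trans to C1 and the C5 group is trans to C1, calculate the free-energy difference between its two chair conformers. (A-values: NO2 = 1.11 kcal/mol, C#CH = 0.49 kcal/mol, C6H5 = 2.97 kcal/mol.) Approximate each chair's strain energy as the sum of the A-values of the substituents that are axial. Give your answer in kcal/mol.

Chair I (nitro axial, ethynyl equatorial, phenyl equatorial): E = 1.11 kcal/mol.
Chair II (nitro equatorial, ethynyl axial, phenyl axial): E = 3.46 kcal/mol.
ΔE = 3.46 − 1.11 = 2.35 kcal/mol; chair I is more stable.

2.35 kcal/mol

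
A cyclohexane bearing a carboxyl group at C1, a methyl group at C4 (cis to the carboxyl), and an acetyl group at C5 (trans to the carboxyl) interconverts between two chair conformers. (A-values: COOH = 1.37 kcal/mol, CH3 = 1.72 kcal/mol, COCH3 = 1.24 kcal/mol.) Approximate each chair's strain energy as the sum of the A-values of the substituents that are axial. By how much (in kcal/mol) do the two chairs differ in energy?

Chair I (carboxyl axial, methyl equatorial, acetyl equatorial): E = 1.37 kcal/mol.
Chair II (carboxyl equatorial, methyl axial, acetyl axial): E = 2.96 kcal/mol.
ΔE = 2.96 − 1.37 = 1.59 kcal/mol; chair I is more stable.

1.59 kcal/mol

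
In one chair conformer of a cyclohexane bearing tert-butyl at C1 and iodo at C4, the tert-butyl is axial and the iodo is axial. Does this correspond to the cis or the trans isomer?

C1 and C4 have opposite parity, so their axial bonds point in opposite directions.
With opposite-parity carbons, two substituents on the same face are one axial and one equatorial; opposite faces give both axial or both equatorial.
Here the groups are axial/axial → opposite face → trans.

trans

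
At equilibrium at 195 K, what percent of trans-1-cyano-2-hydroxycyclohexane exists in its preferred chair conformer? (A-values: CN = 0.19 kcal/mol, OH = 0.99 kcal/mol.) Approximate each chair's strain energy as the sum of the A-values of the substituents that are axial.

95.5%

C1 and C2 have opposite parity, so for the trans isomer the two substituents are e,e in one chair and a,a in the other.
Chair I (cyano axial, hydroxyl axial): E = 1.18 kcal/mol; chair II (cyano equatorial, hydroxyl equatorial): E = 0.00 kcal/mol.
ΔG = 1.18 kcal/mol between the two chairs.
K = exp(ΔG/RT) with R = 1.987×10⁻³ kcal mol⁻¹ K⁻¹ and T = 195 K gives K ≈ 21.
Fraction in the lower-energy chair = K/(K+1) = 95.5%.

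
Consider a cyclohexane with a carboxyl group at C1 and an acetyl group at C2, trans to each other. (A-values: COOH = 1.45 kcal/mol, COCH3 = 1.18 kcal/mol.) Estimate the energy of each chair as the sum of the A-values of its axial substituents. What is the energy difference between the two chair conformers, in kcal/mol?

C1 and C2 have opposite parity, so for the trans isomer the two substituents are e,e in one chair and a,a in the other.
Chair I (carboxyl axial, acetyl axial): E = 2.63 kcal/mol.
Chair II (carboxyl equatorial, acetyl equatorial): E = 0.00 kcal/mol.
ΔE = 2.63 − 0.00 = 2.63 kcal/mol; chair II is more stable.

2.63 kcal/mol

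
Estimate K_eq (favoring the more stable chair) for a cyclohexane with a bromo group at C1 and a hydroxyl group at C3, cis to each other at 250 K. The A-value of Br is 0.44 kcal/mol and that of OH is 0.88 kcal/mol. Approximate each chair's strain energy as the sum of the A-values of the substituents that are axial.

C1 and C3 have the same parity, so for the cis isomer the two substituents are e,e in one chair and a,a in the other.
Chair I (bromo axial, hydroxyl axial): E = 1.32 kcal/mol; chair II (bromo equatorial, hydroxyl equatorial): E = 0.00 kcal/mol.
ΔG = 1.32 kcal/mol between the two chairs.
K = exp(ΔG/RT) with R = 1.987×10⁻³ kcal mol⁻¹ K⁻¹ and T = 250 K gives K ≈ 14.3.

K ≈ 14.3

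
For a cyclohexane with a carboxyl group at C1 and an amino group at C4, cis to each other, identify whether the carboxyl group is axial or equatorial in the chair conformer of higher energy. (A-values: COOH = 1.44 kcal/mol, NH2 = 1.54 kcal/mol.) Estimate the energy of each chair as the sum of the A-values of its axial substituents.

equatorial

C1 and C4 have opposite parity, so for the cis isomer the two substituents are one axial and one equatorial in each chair.
Chair I (carboxyl axial, amino equatorial): E = 1.44 kcal/mol.
Chair II (carboxyl equatorial, amino axial): E = 1.54 kcal/mol.
Chair II is the less stable (higher-energy) conformer, and in that chair the carboxyl group is equatorial.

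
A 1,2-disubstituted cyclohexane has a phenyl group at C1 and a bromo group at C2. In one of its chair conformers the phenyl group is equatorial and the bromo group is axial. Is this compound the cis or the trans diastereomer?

cis

C1 and C2 have opposite parity, so their axial bonds point in opposite directions.
With opposite-parity carbons, two substituents on the same face are one axial and one equatorial; opposite faces give both axial or both equatorial.
Here the groups are equatorial/axial → same face → cis.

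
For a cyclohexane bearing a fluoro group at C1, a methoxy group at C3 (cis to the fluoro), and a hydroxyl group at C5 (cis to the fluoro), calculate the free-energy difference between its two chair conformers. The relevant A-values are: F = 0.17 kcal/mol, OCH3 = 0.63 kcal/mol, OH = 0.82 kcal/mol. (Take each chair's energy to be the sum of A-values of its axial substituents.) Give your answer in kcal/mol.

Chair I (fluoro axial, methoxy axial, hydroxyl axial): E = 1.62 kcal/mol.
Chair II (fluoro equatorial, methoxy equatorial, hydroxyl equatorial): E = 0.00 kcal/mol.
ΔE = 1.62 − 0.00 = 1.62 kcal/mol; chair II is more stable.

1.62 kcal/mol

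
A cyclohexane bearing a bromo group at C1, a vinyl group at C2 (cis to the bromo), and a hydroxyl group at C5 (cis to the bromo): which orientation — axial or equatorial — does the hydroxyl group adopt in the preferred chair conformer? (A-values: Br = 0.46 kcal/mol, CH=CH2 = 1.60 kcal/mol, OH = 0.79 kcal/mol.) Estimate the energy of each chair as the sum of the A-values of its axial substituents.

axial

Chair I (bromo axial, vinyl equatorial, hydroxyl axial): E = 1.25 kcal/mol.
Chair II (bromo equatorial, vinyl axial, hydroxyl equatorial): E = 1.60 kcal/mol.
Chair I is the more stable (lower-energy) conformer, and in that chair the hydroxyl group is axial.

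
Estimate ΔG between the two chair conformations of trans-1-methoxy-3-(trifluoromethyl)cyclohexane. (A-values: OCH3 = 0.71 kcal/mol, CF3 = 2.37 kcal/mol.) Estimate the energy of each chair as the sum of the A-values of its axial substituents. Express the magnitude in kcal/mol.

C1 and C3 have the same parity, so for the trans isomer the two substituents are one axial and one equatorial in each chair.
Chair I (methoxy axial, trifluoromethyl equatorial): E = 0.71 kcal/mol.
Chair II (methoxy equatorial, trifluoromethyl axial): E = 2.37 kcal/mol.
ΔE = 2.37 − 0.71 = 1.66 kcal/mol; chair I is more stable.

1.66 kcal/mol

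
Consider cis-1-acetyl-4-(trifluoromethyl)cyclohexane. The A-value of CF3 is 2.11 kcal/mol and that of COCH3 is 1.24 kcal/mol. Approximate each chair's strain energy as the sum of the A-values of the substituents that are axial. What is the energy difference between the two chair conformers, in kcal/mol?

0.87 kcal/mol

C1 and C4 have opposite parity, so for the cis isomer the two substituents are one axial and one equatorial in each chair.
Chair I (trifluoromethyl axial, acetyl equatorial): E = 2.11 kcal/mol.
Chair II (trifluoromethyl equatorial, acetyl axial): E = 1.24 kcal/mol.
ΔE = 2.11 − 1.24 = 0.87 kcal/mol; chair II is more stable.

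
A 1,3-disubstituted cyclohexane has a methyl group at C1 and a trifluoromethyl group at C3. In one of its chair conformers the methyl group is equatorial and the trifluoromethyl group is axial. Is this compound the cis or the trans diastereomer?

trans

C1 and C3 have the same parity, so their axial bonds point in the same direction.
With same-parity carbons, two substituents on the same face are both axial or both equatorial; opposite faces give one of each.
Here the groups are equatorial/axial → opposite face → trans.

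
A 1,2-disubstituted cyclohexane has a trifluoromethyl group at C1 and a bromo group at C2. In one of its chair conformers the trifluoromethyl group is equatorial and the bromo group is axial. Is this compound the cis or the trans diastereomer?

C1 and C2 have opposite parity, so their axial bonds point in opposite directions.
With opposite-parity carbons, two substituents on the same face are one axial and one equatorial; opposite faces give both axial or both equatorial.
Here the groups are equatorial/axial → same face → cis.

cis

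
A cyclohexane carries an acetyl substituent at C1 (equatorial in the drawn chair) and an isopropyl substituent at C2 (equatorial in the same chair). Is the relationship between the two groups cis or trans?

C1 and C2 have opposite parity, so their axial bonds point in opposite directions.
With opposite-parity carbons, two substituents on the same face are one axial and one equatorial; opposite faces give both axial or both equatorial.
Here the groups are equatorial/equatorial → opposite face → trans.

trans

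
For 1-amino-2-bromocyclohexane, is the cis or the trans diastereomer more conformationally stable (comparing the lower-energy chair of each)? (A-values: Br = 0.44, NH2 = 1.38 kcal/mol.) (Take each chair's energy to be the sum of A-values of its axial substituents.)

At 1,2 positions (parity opposite): cis → (a,e or e,a); trans → (e,e or a,a).
Best chair for cis: E = 0.44 kcal/mol; best chair for trans: E = 0.00 kcal/mol.
The trans isomer is lower by 0.44 kcal/mol.

trans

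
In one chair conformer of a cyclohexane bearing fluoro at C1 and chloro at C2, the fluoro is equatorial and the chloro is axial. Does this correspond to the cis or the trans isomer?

cis

C1 and C2 have opposite parity, so their axial bonds point in opposite directions.
With opposite-parity carbons, two substituents on the same face are one axial and one equatorial; opposite faces give both axial or both equatorial.
Here the groups are equatorial/axial → same face → cis.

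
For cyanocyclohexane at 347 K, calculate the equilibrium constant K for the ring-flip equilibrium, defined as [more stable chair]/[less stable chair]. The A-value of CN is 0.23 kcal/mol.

K ≈ 1.40

One chair has the cyano group axial (E = 0.23 kcal/mol) and the other has it equatorial (E = 0).
ΔG = 0.23 kcal/mol between the two chairs.
K = exp(ΔG/RT) with R = 1.987×10⁻³ kcal mol⁻¹ K⁻¹ and T = 347 K gives K ≈ 1.4.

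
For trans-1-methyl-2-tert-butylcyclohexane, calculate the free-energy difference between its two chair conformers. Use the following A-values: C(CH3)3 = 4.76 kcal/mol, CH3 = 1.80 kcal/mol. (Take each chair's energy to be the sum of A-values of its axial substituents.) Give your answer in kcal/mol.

6.56 kcal/mol

C1 and C2 have opposite parity, so for the trans isomer the two substituents are e,e in one chair and a,a in the other.
Chair I (tert-butyl axial, methyl axial): E = 6.56 kcal/mol.
Chair II (tert-butyl equatorial, methyl equatorial): E = 0.00 kcal/mol.
ΔE = 6.56 − 0.00 = 6.56 kcal/mol; chair II is more stable.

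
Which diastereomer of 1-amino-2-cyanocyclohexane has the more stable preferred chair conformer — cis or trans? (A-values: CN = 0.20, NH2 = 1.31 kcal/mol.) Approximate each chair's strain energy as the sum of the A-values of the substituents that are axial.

At 1,2 positions (parity opposite): cis → (a,e or e,a); trans → (e,e or a,a).
Best chair for cis: E = 0.20 kcal/mol; best chair for trans: E = 0.00 kcal/mol.
The trans isomer is lower by 0.20 kcal/mol.

trans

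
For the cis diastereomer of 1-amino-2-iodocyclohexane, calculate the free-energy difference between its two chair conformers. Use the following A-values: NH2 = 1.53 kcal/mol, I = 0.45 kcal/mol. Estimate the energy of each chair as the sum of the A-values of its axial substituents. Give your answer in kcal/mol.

C1 and C2 have opposite parity, so for the cis isomer the two substituents are one axial and one equatorial in each chair.
Chair I (amino axial, iodo equatorial): E = 1.53 kcal/mol.
Chair II (amino equatorial, iodo axial): E = 0.45 kcal/mol.
ΔE = 1.53 − 0.45 = 1.08 kcal/mol; chair II is more stable.

1.08 kcal/mol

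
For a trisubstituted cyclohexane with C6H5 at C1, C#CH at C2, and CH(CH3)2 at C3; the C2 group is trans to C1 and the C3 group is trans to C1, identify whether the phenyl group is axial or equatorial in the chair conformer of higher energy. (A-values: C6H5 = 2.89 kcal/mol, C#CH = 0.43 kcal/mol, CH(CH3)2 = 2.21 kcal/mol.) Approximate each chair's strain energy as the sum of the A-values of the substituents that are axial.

axial

Chair I (phenyl axial, ethynyl axial, isopropyl equatorial): E = 3.32 kcal/mol.
Chair II (phenyl equatorial, ethynyl equatorial, isopropyl axial): E = 2.21 kcal/mol.
Chair I is the less stable (higher-energy) conformer, and in that chair the phenyl group is axial.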